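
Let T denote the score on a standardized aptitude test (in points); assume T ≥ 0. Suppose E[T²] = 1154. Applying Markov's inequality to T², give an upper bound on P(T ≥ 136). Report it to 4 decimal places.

0.0624

Since T ≥ 0, the event {T ≥ 136} is the same as {T² ≥ 18496}.
Markov's inequality applied to T² gives P(T² ≥ 18496) ≤ E[T²]/18496 = 1154/18496 = 0.0624.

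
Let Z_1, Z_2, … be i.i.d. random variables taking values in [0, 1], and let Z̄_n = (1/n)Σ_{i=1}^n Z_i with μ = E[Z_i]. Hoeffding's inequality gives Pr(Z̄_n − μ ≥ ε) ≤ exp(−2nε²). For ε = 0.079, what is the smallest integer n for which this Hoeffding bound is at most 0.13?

Require exp(−2nε²) ≤ 0.13, i.e. 2nε² ≥ ln(1/0.13) = 2.040221.
So n ≥ 2.040221 / (2·0.079²) = 163.453.
The smallest integer n is 164.

164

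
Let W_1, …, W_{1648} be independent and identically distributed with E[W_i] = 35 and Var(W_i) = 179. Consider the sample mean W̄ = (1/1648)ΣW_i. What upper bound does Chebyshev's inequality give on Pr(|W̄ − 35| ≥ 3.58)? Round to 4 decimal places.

Var(W̄) = Var(W_i)/n = 179/1648 = 0.10862.
Chebyshev: Pr(|W̄ − 35| ≥ 3.58) ≤ Var(W̄)/(3.58)² = 179/(1648·3.58²) = 0.0085.

0.0085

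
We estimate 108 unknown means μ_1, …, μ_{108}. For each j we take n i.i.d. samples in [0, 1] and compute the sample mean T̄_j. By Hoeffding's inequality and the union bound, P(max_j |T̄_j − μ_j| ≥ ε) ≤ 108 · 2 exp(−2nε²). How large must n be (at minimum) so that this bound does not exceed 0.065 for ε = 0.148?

186

Need 2·108·exp(−2nε²) ≤ 0.065, i.e. exp(−2nε²) ≤ 0.065/216.
So 2nε² ≥ ln(216/0.065) = 8.108646.
Hence n ≥ 8.108646/(2·0.148²) = 185.095.
The smallest integer n is 186.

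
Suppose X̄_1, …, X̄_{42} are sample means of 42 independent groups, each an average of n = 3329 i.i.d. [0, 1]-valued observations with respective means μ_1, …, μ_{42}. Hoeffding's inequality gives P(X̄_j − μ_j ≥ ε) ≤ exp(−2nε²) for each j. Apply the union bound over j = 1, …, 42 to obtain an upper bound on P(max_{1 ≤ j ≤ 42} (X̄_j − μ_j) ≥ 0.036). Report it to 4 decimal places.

Per-experiment Hoeffding bound: exp(−2·3329·0.036²) = exp(−8.62877) = 0.00017888.
Union bound over 42 events: 42·0.00017888 = 0.00751.

0.0075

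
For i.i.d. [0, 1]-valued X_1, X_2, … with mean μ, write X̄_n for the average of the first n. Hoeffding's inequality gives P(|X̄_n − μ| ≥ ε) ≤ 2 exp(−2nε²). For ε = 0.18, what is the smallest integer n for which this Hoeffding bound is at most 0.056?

56

Require 2·exp(−2nε²) ≤ 0.056, i.e. 2nε² ≥ ln(2/0.056) = 3.575551.
So n ≥ 3.575551 / (2·0.18²) = 55.178.
The smallest integer n is 56.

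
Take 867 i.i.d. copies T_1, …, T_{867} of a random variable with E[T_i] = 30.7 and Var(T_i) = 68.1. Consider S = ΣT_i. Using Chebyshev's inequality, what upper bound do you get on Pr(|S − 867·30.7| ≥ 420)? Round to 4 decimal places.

0.3347

Var(S) = n·Var(T_i) = 867·68.1 = 59042.7.
Chebyshev: Pr(|S − 867·30.7| ≥ 420) ≤ Var(S)/420² = 59042.7/176400 = 0.3347.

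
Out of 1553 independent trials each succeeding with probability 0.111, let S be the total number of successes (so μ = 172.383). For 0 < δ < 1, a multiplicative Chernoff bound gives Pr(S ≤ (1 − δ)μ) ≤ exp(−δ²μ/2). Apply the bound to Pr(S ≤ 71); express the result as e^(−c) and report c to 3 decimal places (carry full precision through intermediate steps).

Write 71 = (1 − δ)μ, so δ = 1 − 71/172.383 = 0.5881264…
Then the exponent is δ²μ/2 = (μ − 71)²/(2μ) = 29.813011.

29.813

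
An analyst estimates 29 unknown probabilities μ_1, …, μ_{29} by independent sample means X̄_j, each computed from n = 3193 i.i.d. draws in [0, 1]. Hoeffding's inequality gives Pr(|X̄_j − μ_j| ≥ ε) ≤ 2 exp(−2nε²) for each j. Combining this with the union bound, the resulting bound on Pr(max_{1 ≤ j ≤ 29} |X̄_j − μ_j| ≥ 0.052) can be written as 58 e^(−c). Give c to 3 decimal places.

Union bound over the 29 events: Pr(max_{1 ≤ j ≤ 29} |X̄_j − μ_j| ≥ 0.052) ≤ 29·2·exp(−2nε²) = 58 exp(−2·3193·0.052²).
So c = 2·3193·0.052² = 17.2677.

17.268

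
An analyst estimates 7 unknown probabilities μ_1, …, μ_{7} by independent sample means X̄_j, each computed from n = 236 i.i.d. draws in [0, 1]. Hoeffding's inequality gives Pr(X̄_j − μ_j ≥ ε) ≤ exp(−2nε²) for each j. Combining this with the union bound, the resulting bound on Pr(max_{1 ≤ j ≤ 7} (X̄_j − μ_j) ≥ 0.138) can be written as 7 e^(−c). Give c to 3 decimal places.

Union bound over the 7 events: Pr(max_{1 ≤ j ≤ 7} (X̄_j − μ_j) ≥ 0.138) ≤ 7·exp(−2nε²) = 7 exp(−2·236·0.138²).
So c = 2·236·0.138² = 8.9888.

8.989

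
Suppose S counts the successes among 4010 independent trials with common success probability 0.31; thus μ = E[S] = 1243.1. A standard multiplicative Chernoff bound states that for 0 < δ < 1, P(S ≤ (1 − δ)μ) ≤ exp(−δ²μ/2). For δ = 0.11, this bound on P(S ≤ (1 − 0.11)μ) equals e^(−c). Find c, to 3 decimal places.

7.521

c = δ²μ/2 = 0.11²·1243.1/2 = 7.5208.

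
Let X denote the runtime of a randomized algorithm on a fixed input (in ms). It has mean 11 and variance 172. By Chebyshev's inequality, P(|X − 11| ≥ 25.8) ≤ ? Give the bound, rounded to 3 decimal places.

0.258

Chebyshev: P(|X − μ| ≥ t) ≤ Var(X)/t².
Bound = 172 / 665.64 = 0.2584.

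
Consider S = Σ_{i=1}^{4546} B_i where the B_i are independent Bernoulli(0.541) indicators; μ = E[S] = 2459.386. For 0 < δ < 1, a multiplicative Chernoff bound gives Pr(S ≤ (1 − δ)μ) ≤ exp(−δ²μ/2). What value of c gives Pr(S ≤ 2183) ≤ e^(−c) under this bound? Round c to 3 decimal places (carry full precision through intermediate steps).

15.530

Write 2183 = (1 − δ)μ, so δ = 1 − 2183/2459.386 = 0.1123801…
Then the exponent is δ²μ/2 = (μ − 2183)²/(2μ) = 15.530141.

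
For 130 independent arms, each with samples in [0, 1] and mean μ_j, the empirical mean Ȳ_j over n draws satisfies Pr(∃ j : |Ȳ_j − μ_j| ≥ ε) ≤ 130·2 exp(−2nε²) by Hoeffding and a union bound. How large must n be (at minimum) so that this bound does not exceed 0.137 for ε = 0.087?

Need 2·130·exp(−2nε²) ≤ 0.137, i.e. exp(−2nε²) ≤ 0.137/260.
So 2nε² ≥ ln(260/0.137) = 7.548456.
Hence n ≥ 7.548456/(2·0.087²) = 498.643.
The smallest integer n is 499.

499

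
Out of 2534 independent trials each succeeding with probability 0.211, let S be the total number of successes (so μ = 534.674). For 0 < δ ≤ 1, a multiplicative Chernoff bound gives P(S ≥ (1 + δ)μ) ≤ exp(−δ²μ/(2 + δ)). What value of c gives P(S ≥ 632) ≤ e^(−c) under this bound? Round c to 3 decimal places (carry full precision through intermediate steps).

8.119

Write 632 = (1 + δ)μ, so δ = 632/534.674 − 1 = 0.1820287…
Then the exponent is δ²μ/(2 + δ) = (632 − μ)² / (μ·(2 + δ)) = 8.119106.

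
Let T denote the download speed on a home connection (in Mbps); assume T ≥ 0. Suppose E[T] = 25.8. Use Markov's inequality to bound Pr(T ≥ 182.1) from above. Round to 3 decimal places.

Markov's inequality: for a non-negative random variable, Pr(T ≥ a) ≤ E[T]/a.
Here E[T] = 25.8 and a = 182.1, so the bound is 25.8/182.1 = 0.1417.

0.142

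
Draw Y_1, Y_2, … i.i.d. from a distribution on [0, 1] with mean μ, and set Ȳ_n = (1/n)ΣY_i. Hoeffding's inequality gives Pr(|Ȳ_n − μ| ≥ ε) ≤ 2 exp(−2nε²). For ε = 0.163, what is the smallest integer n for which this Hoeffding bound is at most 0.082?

61

Require 2·exp(−2nε²) ≤ 0.082, i.e. 2nε² ≥ ln(2/0.082) = 3.194183.
So n ≥ 3.194183 / (2·0.163²) = 60.111.
The smallest integer n is 61.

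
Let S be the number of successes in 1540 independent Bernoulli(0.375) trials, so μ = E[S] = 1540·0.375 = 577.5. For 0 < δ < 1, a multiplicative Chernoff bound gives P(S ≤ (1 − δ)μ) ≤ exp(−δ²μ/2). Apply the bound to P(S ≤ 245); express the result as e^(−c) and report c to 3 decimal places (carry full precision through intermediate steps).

Write 245 = (1 − δ)μ, so δ = 1 − 245/577.5 = 0.5757576…
Then the exponent is δ²μ/2 = (μ − 245)²/(2μ) = 95.719697.

95.720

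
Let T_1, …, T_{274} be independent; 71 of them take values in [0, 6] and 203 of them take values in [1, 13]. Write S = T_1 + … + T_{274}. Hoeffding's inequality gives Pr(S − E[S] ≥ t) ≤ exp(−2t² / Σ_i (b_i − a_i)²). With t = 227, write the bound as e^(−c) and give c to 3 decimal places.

Σ(b_i − a_i)² = 71·6² + 203·12² = 31788.
c = 2t² / 31788 = 2·227² / 31788 = 3.2420.

3.242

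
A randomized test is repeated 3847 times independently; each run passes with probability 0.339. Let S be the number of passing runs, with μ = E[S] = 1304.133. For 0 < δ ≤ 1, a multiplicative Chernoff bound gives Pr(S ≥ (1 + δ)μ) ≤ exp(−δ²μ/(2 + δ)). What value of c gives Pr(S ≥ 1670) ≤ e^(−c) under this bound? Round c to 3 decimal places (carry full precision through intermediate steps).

Write 1670 = (1 + δ)μ, so δ = 1670/1304.133 − 1 = 0.2805442…
Then the exponent is δ²μ/(2 + δ) = (1670 − μ)² / (μ·(2 + δ)) = 45.007625.

45.008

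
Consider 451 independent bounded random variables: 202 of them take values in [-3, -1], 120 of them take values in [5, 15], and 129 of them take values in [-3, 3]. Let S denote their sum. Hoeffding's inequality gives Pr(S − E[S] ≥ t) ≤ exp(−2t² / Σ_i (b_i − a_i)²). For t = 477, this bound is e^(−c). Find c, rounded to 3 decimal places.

Σ(b_i − a_i)² = 202·2² + 120·10² + 129·6² = 17452.
c = 2t² / 17452 = 2·477² / 17452 = 26.0748.

26.075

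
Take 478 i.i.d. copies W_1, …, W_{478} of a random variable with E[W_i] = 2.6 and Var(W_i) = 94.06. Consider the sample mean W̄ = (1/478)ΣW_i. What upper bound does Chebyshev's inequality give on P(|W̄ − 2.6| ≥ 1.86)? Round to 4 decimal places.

Var(W̄) = Var(W_i)/n = 94.06/478 = 0.19678.
Chebyshev: P(|W̄ − 2.6| ≥ 1.86) ≤ Var(W̄)/(1.86)² = 94.06/(478·1.86²) = 0.0569.

0.0569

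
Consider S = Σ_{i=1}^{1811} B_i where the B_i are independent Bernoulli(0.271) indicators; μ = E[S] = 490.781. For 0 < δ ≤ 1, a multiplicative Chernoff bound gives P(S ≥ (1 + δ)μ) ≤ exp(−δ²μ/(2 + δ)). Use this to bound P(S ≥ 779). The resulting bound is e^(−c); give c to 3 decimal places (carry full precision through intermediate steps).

65.421

Write 779 = (1 + δ)μ, so δ = 779/490.781 − 1 = 0.587266…
Then the exponent is δ²μ/(2 + δ) = (779 − μ)² / (μ·(2 + δ)) = 65.420881.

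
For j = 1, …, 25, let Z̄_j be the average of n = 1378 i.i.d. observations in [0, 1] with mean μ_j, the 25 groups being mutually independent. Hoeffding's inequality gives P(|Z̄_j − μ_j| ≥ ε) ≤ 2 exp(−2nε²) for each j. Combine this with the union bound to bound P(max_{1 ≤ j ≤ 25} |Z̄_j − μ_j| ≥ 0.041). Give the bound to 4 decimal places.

Per-experiment Hoeffding bound: 2·exp(−2·1378·0.041²) = 2·exp(−4.63284) = 0.019454.
Union bound over 25 events: 25·0.019454 = 0.48636.

0.4864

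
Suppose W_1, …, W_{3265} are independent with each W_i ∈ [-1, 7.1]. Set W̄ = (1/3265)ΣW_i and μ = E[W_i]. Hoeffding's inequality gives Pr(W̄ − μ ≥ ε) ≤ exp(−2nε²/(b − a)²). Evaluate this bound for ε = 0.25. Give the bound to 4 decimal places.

0.0020

Exponent: 2nε²/(b − a)² = 2·3265·0.25² / 8.1² = 6.22047.
Bound = exp(−6.22047) = 0.00199.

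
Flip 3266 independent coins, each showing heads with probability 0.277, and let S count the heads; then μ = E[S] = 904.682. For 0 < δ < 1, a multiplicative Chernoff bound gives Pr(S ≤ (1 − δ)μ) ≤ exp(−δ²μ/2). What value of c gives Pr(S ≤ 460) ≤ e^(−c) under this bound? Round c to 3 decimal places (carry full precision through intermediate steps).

Write 460 = (1 − δ)μ, so δ = 1 − 460/904.682 = 0.491534…
Then the exponent is δ²μ/2 = (μ − 460)²/(2μ) = 109.288170.

109.288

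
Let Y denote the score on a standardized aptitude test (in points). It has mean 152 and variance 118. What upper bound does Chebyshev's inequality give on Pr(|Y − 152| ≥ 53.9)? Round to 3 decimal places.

Chebyshev: Pr(|Y − μ| ≥ t) ≤ Var(Y)/t².
Bound = 118 / 2905.21 = 0.0406.

0.041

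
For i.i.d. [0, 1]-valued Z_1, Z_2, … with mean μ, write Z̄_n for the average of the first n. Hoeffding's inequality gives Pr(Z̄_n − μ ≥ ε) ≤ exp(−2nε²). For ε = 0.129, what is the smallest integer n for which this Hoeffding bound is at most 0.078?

Require exp(−2nε²) ≤ 0.078, i.e. 2nε² ≥ ln(1/0.078) = 2.551046.
So n ≥ 2.551046 / (2·0.129²) = 76.649.
The smallest integer n is 77.

77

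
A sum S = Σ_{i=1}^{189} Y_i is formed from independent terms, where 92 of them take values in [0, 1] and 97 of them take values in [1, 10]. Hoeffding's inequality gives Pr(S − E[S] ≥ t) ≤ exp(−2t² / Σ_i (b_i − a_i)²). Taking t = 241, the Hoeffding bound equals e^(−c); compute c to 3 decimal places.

14.613

Σ(b_i − a_i)² = 92·1² + 97·9² = 7949.
c = 2t² / 7949 = 2·241² / 7949 = 14.6134.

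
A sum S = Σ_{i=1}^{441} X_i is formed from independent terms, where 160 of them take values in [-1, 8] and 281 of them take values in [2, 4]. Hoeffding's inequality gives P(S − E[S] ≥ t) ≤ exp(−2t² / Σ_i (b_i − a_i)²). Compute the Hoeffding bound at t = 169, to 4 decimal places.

Σ(b_i − a_i)² = 160·9² + 281·2² = 14084.
Exponent = 2·169² / 14084 = 4.05581.
Bound = exp(−4.05581) = 0.01732.

0.0173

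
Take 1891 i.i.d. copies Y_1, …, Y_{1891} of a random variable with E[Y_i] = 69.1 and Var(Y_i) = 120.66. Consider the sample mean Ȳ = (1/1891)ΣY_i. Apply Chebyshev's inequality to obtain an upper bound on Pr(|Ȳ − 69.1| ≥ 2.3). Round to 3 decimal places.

0.012

Var(Ȳ) = Var(Y_i)/n = 120.66/1891 = 0.063808.
Chebyshev: Pr(|Ȳ − 69.1| ≥ 2.3) ≤ Var(Ȳ)/(2.3)² = 120.66/(1891·2.3²) = 0.0121.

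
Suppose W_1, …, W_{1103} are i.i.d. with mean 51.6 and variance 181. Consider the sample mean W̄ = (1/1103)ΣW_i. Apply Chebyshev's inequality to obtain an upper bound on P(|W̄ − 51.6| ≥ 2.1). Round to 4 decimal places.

Var(W̄) = Var(W_i)/n = 181/1103 = 0.1641.
Chebyshev: P(|W̄ − 51.6| ≥ 2.1) ≤ Var(W̄)/(2.1)² = 181/(1103·2.1²) = 0.0372.

0.0372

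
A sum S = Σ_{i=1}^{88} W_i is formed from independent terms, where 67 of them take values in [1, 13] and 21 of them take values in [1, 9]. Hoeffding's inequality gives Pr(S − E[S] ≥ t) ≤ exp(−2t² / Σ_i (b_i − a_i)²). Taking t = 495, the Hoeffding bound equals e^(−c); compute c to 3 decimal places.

Σ(b_i − a_i)² = 67·12² + 21·8² = 10992.
c = 2t² / 10992 = 2·495² / 10992 = 44.5824.

44.582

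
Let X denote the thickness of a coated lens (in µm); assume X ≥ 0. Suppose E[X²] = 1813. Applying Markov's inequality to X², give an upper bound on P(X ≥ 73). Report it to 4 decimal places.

0.3402

Since X ≥ 0, the event {X ≥ 73} is the same as {X² ≥ 5329}.
Markov's inequality applied to X² gives P(X² ≥ 5329) ≤ E[X²]/5329 = 1813/5329 = 0.3402.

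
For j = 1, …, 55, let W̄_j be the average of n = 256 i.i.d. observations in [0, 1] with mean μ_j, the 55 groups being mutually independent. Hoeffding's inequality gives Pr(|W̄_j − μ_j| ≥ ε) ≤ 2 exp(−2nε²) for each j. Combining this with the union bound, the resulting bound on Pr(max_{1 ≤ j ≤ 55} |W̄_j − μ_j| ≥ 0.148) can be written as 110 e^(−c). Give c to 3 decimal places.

11.215

Union bound over the 55 events: Pr(max_{1 ≤ j ≤ 55} |W̄_j − μ_j| ≥ 0.148) ≤ 55·2·exp(−2nε²) = 110 exp(−2·256·0.148²).
So c = 2·256·0.148² = 11.2148.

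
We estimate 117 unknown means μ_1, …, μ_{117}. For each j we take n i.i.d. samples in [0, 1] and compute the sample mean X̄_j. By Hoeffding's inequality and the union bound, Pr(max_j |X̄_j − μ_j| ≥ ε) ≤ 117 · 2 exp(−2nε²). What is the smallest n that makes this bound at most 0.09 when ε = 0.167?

141

Need 2·117·exp(−2nε²) ≤ 0.09, i.e. exp(−2nε²) ≤ 0.09/234.
So 2nε² ≥ ln(234/0.09) = 7.863267.
Hence n ≥ 7.863267/(2·0.167²) = 140.974.
The smallest integer n is 141.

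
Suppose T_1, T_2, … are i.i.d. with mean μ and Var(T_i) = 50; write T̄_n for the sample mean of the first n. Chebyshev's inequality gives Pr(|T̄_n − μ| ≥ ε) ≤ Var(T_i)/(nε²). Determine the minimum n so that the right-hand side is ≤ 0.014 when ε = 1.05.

3240

Require 50/(n·1.05²) ≤ 0.014, i.e. n ≥ 50/(0.014·1.05²) = 3239.391.
The smallest integer n is 3240.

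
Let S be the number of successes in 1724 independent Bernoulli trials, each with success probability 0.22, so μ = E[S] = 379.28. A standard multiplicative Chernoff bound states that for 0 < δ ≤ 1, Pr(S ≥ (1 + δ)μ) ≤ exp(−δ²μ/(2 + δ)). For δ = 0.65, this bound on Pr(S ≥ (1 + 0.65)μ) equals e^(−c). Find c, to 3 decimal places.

60.470

c = δ²μ/(2 + δ) = 0.65²·379.28/(2 + 0.65) = 60.4701.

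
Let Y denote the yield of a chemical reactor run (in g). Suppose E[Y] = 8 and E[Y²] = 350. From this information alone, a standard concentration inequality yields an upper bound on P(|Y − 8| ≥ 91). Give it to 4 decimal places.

The first two moments determine the variance, so Chebyshev's inequality is the sharpest standard bound available.
Var(Y) = E[Y²] − (E[Y])² = 350 − 64 = 286.
Chebyshev's inequality: P(|Y − μ| ≥ t) ≤ Var(Y)/t² = 286/8281 = 0.0345.

0.0345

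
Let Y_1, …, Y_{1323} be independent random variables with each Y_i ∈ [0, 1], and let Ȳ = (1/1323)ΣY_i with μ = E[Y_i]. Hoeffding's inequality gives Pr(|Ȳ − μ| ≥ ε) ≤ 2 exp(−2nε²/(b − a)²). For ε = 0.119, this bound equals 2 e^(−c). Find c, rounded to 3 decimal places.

37.470

c = 2nε²/(b − a)² = 2·1323·0.119² / 1² = 37.4700.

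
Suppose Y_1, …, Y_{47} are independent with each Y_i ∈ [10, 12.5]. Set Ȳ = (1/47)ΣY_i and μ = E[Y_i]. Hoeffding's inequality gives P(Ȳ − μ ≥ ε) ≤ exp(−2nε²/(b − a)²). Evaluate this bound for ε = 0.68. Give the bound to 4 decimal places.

0.0010

Exponent: 2nε²/(b − a)² = 2·47·0.68² / 2.5² = 6.95450.
Bound = exp(−6.95450) = 0.00095.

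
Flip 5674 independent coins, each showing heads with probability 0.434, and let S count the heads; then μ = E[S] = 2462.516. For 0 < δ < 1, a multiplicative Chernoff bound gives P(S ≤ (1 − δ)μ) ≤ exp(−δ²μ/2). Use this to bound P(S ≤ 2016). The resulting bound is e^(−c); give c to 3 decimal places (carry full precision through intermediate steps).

40.482

Write 2016 = (1 − δ)μ, so δ = 1 − 2016/2462.516 = 0.1813251…
Then the exponent is δ²μ/2 = (μ − 2016)²/(2μ) = 40.482283.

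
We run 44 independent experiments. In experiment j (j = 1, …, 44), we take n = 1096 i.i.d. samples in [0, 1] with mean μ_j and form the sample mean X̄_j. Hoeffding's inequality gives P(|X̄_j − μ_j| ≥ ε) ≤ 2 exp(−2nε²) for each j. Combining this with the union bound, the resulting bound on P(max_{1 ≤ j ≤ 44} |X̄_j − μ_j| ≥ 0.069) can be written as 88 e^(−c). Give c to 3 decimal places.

10.436

Union bound over the 44 events: P(max_{1 ≤ j ≤ 44} |X̄_j − μ_j| ≥ 0.069) ≤ 44·2·exp(−2nε²) = 88 exp(−2·1096·0.069²).
So c = 2·1096·0.069² = 10.4361.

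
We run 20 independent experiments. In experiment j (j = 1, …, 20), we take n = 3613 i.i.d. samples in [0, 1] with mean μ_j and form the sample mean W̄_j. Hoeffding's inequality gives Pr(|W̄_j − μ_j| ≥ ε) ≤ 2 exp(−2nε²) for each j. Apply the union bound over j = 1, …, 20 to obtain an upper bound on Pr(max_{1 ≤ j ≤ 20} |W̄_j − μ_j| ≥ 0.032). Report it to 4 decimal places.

0.0245

Per-experiment Hoeffding bound: 2·exp(−2·3613·0.032²) = 2·exp(−7.39942) = 0.0012232.
Union bound over 20 events: 20·0.0012232 = 0.02446.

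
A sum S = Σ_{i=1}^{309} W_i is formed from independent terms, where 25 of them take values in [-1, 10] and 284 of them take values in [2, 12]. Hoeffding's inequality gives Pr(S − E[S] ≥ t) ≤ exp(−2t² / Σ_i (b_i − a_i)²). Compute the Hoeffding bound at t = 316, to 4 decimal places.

0.0017

Σ(b_i − a_i)² = 25·11² + 284·10² = 31425.
Exponent = 2·316² / 31425 = 6.35519.
Bound = exp(−6.35519) = 0.00174.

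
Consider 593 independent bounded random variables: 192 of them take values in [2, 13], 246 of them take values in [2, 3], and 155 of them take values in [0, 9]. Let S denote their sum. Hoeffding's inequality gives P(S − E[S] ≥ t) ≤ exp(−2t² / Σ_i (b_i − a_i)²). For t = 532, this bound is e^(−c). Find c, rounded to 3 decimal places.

Σ(b_i − a_i)² = 192·11² + 246·1² + 155·9² = 36033.
c = 2t² / 36033 = 2·532² / 36033 = 15.7092.

15.709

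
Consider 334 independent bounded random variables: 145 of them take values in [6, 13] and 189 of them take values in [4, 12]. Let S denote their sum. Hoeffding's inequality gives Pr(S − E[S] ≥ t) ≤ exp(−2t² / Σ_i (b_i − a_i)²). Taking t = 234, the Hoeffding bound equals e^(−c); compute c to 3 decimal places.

5.703

Σ(b_i − a_i)² = 145·7² + 189·8² = 19201.
c = 2t² / 19201 = 2·234² / 19201 = 5.7035.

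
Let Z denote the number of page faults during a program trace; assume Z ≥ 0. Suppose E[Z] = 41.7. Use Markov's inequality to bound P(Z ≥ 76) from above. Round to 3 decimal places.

Markov's inequality: for a non-negative random variable, P(Z ≥ a) ≤ E[Z]/a.
Here E[Z] = 41.7 and a = 76, so the bound is 41.7/76 = 0.5487.

0.549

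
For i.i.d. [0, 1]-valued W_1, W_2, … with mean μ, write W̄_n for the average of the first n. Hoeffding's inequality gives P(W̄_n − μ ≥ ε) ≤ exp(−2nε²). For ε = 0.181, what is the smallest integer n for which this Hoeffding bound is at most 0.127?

Require exp(−2nε²) ≤ 0.127, i.e. 2nε² ≥ ln(1/0.127) = 2.063568.
So n ≥ 2.063568 / (2·0.181²) = 31.494.
The smallest integer n is 32.

32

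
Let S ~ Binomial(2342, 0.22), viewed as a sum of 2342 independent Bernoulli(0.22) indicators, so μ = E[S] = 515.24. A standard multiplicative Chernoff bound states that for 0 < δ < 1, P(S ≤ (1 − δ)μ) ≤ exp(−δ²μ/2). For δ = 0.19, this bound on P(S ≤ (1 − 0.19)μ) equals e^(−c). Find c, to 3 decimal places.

9.300

c = δ²μ/2 = 0.19²·515.24/2 = 9.3001.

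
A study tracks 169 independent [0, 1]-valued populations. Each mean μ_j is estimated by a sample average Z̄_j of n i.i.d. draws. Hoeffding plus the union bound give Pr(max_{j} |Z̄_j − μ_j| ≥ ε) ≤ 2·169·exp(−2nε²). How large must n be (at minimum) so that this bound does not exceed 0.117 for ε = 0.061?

1071

Need 2·169·exp(−2nε²) ≤ 0.117, i.e. exp(−2nε²) ≤ 0.117/338.
So 2nε² ≥ ln(338/0.117) = 7.968627.
Hence n ≥ 7.968627/(2·0.061²) = 1070.764.
The smallest integer n is 1071.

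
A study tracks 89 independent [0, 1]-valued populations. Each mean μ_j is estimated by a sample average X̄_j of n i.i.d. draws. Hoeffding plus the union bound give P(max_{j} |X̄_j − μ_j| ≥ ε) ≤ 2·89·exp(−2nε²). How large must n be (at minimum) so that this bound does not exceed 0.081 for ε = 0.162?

Need 2·89·exp(−2nε²) ≤ 0.081, i.e. exp(−2nε²) ≤ 0.081/178.
So 2nε² ≥ ln(178/0.081) = 7.695090.
Hence n ≥ 7.695090/(2·0.162²) = 146.607.
The smallest integer n is 147.

147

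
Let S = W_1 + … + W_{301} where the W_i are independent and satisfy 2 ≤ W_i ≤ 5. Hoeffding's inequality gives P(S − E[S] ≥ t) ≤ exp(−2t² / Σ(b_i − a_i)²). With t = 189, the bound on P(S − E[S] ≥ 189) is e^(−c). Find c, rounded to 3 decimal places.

Σ(b_i − a_i)² = 301·(3)² = 2709.
c = 2t²/2709 = 2·189²/2709 = 26.3721.

26.372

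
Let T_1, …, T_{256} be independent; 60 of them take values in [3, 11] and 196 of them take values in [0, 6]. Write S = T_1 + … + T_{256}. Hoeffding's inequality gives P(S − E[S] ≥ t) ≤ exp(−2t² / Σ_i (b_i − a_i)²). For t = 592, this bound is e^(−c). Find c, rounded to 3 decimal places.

Σ(b_i − a_i)² = 60·8² + 196·6² = 10896.
c = 2t² / 10896 = 2·592² / 10896 = 64.3289.

64.329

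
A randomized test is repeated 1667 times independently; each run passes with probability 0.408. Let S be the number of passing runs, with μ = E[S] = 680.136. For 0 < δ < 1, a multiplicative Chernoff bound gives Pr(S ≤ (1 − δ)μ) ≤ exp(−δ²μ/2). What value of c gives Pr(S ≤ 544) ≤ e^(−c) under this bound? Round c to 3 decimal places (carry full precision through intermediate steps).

Write 544 = (1 − δ)μ, so δ = 1 − 544/680.136 = 0.20016…
Then the exponent is δ²μ/2 = (μ − 544)²/(2μ) = 13.624489.

13.624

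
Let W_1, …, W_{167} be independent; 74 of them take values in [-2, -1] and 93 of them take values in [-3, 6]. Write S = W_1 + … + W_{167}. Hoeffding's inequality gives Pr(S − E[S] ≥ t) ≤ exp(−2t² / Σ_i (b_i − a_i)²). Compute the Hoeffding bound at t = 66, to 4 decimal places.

0.3181

Σ(b_i − a_i)² = 74·1² + 93·9² = 7607.
Exponent = 2·66² / 7607 = 1.14526.
Bound = exp(−1.14526) = 0.31814.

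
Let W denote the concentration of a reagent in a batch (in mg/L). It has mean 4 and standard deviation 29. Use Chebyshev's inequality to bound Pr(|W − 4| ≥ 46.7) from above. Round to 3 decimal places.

Chebyshev: Pr(|W − μ| ≥ t) ≤ Var(W)/t².
Var(W) = σ² = 29² = 841.
Bound = 841 / 2180.89 = 0.3856.

0.386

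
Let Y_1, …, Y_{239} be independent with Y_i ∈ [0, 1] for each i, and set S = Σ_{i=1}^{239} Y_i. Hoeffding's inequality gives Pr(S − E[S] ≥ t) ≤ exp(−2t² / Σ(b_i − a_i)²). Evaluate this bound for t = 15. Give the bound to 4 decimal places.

0.1522

Σ(b_i − a_i)² = 239·(1)² = 239.
Exponent = 2·15²/239 = 1.8828.
Bound = exp(−1.8828) = 0.15216.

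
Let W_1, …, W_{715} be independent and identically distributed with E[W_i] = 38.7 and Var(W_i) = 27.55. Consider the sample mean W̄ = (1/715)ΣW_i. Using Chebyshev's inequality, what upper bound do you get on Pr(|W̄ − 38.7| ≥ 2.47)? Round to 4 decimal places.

Var(W̄) = Var(W_i)/n = 27.55/715 = 0.038531.
Chebyshev: Pr(|W̄ − 38.7| ≥ 2.47) ≤ Var(W̄)/(2.47)² = 27.55/(715·2.47²) = 0.0063.

0.0063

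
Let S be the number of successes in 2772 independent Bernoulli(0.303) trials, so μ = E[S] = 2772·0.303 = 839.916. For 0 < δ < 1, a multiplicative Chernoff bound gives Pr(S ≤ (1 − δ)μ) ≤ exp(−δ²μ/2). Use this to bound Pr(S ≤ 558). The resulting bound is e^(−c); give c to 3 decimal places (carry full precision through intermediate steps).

Write 558 = (1 − δ)μ, so δ = 1 − 558/839.916 = 0.3356479…
Then the exponent is δ²μ/2 = (μ − 558)²/(2μ) = 47.312250.

47.312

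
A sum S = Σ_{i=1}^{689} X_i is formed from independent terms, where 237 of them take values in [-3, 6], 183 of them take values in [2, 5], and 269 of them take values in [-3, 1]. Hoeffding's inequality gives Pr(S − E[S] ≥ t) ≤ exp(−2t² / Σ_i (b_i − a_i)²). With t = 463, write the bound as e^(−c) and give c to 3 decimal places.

Σ(b_i − a_i)² = 237·9² + 183·3² + 269·4² = 25148.
c = 2t² / 25148 = 2·463² / 25148 = 17.0486.

17.049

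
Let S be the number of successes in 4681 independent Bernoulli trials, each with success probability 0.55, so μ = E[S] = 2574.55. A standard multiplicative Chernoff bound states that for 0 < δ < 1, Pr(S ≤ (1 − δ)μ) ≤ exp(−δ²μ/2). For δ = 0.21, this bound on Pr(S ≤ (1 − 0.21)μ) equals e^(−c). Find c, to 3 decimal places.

56.769

c = δ²μ/2 = 0.21²·2574.55/2 = 56.7688.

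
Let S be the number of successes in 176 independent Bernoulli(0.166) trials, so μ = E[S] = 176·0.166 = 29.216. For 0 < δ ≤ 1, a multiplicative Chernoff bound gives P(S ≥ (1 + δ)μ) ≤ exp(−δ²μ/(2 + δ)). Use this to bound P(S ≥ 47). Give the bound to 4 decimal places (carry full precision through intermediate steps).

0.0158

Write 47 = (1 + δ)μ, so δ = 47/29.216 − 1 = 0.6087076…
Then the exponent is δ²μ/(2 + δ) = (47 − μ)² / (μ·(2 + δ)) = 4.149662.
Bound = exp(−4.149662) = 0.01577.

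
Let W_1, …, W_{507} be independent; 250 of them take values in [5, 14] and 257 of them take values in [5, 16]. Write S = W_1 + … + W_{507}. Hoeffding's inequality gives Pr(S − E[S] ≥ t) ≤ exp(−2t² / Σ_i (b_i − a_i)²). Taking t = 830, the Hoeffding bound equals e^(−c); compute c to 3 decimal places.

Σ(b_i − a_i)² = 250·9² + 257·11² = 51347.
c = 2t² / 51347 = 2·830² / 51347 = 26.8331.

26.833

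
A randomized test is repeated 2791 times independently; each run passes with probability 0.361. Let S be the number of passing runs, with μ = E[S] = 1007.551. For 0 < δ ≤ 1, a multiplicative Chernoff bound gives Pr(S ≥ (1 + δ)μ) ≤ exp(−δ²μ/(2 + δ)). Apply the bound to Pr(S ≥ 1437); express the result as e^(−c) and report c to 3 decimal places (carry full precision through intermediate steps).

Write 1437 = (1 + δ)μ, so δ = 1437/1007.551 − 1 = 0.4262305…
Then the exponent is δ²μ/(2 + δ) = (1437 − μ)² / (μ·(2 + δ)) = 75.443893.

75.444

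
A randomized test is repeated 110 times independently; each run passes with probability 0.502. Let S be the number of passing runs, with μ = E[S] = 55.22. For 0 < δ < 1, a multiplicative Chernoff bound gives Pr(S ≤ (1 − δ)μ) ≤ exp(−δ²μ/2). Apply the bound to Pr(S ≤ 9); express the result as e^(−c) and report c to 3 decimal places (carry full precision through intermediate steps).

19.343

Write 9 = (1 − δ)μ, so δ = 1 − 9/55.22 = 0.8370156…
Then the exponent is δ²μ/2 = (μ − 9)²/(2μ) = 19.343430.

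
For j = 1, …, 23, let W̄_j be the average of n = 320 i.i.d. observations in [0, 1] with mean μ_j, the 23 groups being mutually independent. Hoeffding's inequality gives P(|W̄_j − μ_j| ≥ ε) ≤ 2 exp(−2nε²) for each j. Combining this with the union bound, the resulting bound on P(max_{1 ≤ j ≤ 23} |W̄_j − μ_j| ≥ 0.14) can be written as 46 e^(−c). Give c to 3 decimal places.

Union bound over the 23 events: P(max_{1 ≤ j ≤ 23} |W̄_j − μ_j| ≥ 0.14) ≤ 23·2·exp(−2nε²) = 46 exp(−2·320·0.14²).
So c = 2·320·0.14² = 12.5440.

12.544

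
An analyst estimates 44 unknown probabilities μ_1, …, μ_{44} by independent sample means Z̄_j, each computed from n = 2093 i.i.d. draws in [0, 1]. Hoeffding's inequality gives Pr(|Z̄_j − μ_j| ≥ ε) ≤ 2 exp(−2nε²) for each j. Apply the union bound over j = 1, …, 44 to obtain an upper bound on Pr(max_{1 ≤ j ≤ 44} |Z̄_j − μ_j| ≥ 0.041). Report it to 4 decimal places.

Per-experiment Hoeffding bound: 2·exp(−2·2093·0.041²) = 2·exp(−7.03667) = 0.0017581.
Union bound over 44 events: 44·0.0017581 = 0.07736.

0.0774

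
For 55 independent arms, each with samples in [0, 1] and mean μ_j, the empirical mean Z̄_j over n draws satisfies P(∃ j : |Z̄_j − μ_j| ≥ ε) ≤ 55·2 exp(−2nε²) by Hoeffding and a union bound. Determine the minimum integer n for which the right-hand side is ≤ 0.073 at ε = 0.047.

1657

Need 2·55·exp(−2nε²) ≤ 0.073, i.e. exp(−2nε²) ≤ 0.073/110.
So 2nε² ≥ ln(110/0.073) = 7.317776.
Hence n ≥ 7.317776/(2·0.047²) = 1656.355.
The smallest integer n is 1657.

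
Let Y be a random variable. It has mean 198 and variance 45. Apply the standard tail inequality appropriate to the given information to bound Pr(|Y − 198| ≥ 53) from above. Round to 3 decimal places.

Mean and variance are known, so Chebyshev's inequality applies.
Chebyshev: Pr(|Y − μ| ≥ t) ≤ Var(Y)/t².
Bound = 45 / 2809 = 0.0160.

0.016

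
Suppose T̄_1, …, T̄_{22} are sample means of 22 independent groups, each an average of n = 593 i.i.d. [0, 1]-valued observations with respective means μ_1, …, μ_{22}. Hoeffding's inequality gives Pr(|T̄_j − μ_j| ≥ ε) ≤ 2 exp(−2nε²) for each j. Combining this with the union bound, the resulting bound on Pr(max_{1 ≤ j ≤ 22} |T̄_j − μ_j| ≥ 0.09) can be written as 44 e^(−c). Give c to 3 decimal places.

Union bound over the 22 events: Pr(max_{1 ≤ j ≤ 22} |T̄_j − μ_j| ≥ 0.09) ≤ 22·2·exp(−2nε²) = 44 exp(−2·593·0.09²).
So c = 2·593·0.09² = 9.6066.

9.607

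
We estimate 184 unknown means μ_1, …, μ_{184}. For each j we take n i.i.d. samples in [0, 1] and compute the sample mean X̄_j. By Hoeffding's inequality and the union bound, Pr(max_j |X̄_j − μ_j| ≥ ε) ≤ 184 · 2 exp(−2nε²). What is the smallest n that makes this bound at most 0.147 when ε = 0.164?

Need 2·184·exp(−2nε²) ≤ 0.147, i.e. exp(−2nε²) ≤ 0.147/368.
So 2nε² ≥ ln(368/0.147) = 7.825406.
Hence n ≥ 7.825406/(2·0.164²) = 145.475.
The smallest integer n is 146.

146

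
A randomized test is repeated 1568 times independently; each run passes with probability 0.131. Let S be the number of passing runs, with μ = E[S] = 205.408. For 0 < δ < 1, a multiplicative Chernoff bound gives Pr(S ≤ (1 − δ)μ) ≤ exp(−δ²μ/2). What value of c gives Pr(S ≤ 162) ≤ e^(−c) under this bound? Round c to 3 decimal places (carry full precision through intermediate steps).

4.587

Write 162 = (1 − δ)μ, so δ = 1 − 162/205.408 = 0.2113258…
Then the exponent is δ²μ/2 = (μ − 162)²/(2μ) = 4.586614.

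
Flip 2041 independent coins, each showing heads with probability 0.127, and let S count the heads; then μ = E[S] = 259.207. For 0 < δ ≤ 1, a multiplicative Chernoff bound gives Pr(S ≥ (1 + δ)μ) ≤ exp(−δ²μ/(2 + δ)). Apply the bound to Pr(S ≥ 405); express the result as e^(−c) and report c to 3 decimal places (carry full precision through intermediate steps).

32.001

Write 405 = (1 + δ)μ, so δ = 405/259.207 − 1 = 0.5624578…
Then the exponent is δ²μ/(2 + δ) = (405 − μ)² / (μ·(2 + δ)) = 32.001468.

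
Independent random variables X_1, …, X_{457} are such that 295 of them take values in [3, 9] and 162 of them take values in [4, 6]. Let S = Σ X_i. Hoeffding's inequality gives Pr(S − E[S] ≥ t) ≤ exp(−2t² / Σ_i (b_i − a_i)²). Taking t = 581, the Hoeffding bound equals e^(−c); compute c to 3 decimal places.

59.915

Σ(b_i − a_i)² = 295·6² + 162·2² = 11268.
c = 2t² / 11268 = 2·581² / 11268 = 59.9150.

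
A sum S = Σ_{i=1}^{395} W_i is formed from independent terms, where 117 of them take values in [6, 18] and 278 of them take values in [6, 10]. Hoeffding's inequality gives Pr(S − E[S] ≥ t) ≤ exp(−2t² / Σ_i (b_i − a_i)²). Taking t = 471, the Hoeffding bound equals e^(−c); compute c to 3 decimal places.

Σ(b_i − a_i)² = 117·12² + 278·4² = 21296.
c = 2t² / 21296 = 2·471² / 21296 = 20.8341.

20.834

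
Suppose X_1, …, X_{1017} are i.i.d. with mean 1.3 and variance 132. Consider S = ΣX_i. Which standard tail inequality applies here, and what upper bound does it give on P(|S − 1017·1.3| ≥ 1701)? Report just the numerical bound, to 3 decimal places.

0.046

With mean and variance of each term known, Chebyshev's inequality bounds the deviation of the sum (or sample mean).
Var(S) = n·Var(X_i) = 1017·132 = 134244.
Chebyshev: P(|S − 1017·1.3| ≥ 1701) ≤ Var(S)/1701² = 134244/2893401 = 0.0464.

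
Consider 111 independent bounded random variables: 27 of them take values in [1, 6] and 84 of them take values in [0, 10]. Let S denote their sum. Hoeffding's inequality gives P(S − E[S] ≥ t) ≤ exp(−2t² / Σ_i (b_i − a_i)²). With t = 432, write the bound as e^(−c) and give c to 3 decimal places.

Σ(b_i − a_i)² = 27·5² + 84·10² = 9075.
c = 2t² / 9075 = 2·432² / 9075 = 41.1293.

41.129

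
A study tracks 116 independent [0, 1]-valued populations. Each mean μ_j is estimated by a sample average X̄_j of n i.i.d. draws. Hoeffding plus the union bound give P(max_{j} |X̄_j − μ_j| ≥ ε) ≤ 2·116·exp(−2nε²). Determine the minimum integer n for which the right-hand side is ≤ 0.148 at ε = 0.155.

Need 2·116·exp(−2nε²) ≤ 0.148, i.e. exp(−2nε²) ≤ 0.148/232.
So 2nε² ≥ ln(232/0.148) = 7.357280.
Hence n ≥ 7.357280/(2·0.155²) = 153.117.
The smallest integer n is 154.

154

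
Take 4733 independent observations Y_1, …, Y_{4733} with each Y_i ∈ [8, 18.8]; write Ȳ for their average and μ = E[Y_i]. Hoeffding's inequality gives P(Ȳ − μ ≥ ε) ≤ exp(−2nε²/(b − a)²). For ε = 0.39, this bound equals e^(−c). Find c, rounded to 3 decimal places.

c = 2nε²/(b − a)² = 2·4733·0.39² / 10.8² = 12.3438.

12.344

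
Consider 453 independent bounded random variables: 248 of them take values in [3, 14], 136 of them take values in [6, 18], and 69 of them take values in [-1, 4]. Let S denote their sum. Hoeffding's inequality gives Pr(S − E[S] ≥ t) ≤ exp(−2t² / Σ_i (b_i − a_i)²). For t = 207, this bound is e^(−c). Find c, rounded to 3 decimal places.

1.670

Σ(b_i − a_i)² = 248·11² + 136·12² + 69·5² = 51317.
c = 2t² / 51317 = 2·207² / 51317 = 1.6700.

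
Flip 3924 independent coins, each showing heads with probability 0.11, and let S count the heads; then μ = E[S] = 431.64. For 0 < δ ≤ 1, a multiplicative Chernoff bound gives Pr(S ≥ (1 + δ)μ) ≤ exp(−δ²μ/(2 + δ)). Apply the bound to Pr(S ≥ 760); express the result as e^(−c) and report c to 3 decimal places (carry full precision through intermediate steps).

90.481

Write 760 = (1 + δ)μ, so δ = 760/431.64 − 1 = 0.7607265…
Then the exponent is δ²μ/(2 + δ) = (760 − μ)² / (μ·(2 + δ)) = 90.480589.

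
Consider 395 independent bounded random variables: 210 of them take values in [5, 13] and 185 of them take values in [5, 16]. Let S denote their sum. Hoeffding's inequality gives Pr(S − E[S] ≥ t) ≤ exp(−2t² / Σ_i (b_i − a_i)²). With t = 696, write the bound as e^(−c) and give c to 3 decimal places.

Σ(b_i − a_i)² = 210·8² + 185·11² = 35825.
c = 2t² / 35825 = 2·696² / 35825 = 27.0435.

27.043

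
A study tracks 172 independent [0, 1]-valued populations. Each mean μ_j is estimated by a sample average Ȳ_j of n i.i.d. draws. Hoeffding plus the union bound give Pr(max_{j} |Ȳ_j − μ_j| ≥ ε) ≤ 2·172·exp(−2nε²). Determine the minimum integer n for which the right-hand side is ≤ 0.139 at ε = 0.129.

235

Need 2·172·exp(−2nε²) ≤ 0.139, i.e. exp(−2nε²) ≤ 0.139/344.
So 2nε² ≥ ln(344/0.139) = 7.813923.
Hence n ≥ 7.813923/(2·0.129²) = 234.779.
The smallest integer n is 235.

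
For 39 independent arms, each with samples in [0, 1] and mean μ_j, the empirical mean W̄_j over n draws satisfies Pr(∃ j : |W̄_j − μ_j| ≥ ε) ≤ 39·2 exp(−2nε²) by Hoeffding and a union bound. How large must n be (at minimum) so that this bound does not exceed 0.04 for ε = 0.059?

1089

Need 2·39·exp(−2nε²) ≤ 0.04, i.e. exp(−2nε²) ≤ 0.04/78.
So 2nε² ≥ ln(78/0.04) = 7.575585.
Hence n ≥ 7.575585/(2·0.059²) = 1088.133.
The smallest integer n is 1089.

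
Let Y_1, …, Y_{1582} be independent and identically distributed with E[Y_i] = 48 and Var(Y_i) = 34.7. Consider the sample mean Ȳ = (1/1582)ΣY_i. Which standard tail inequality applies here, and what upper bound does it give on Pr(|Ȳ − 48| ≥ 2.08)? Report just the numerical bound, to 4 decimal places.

0.0051

With mean and variance of each term known, Chebyshev's inequality bounds the deviation of the sum (or sample mean).
Var(Ȳ) = Var(Y_i)/n = 34.7/1582 = 0.021934.
Chebyshev: Pr(|Ȳ − 48| ≥ 2.08) ≤ Var(Ȳ)/(2.08)² = 34.7/(1582·2.08²) = 0.0051.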